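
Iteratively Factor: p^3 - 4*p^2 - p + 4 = (p + 1)*(p^2 - 5*p + 4) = (p - 1)*(p + 1)*(p - 4)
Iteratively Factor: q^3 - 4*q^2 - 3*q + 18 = (q + 2)*(q^2 - 6*q + 9) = (q - 3)*(q + 2)*(q - 3)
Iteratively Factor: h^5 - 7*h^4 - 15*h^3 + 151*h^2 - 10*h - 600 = (h - 5)*(h^4 - 2*h^3 - 25*h^2 + 26*h + 120) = (h - 5)^2*(h^3 + 3*h^2 - 10*h - 24) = (h - 5)^2*(h + 4)*(h^2 - h - 6) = (h - 5)^2*(h + 2)*(h + 4)*(h - 3)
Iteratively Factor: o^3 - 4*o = (o + 2)*(o^2 - 2*o) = (o - 2)*(o + 2)*(o)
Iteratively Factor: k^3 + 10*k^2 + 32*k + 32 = (k + 4)*(k^2 + 6*k + 8) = (k + 4)^2*(k + 2)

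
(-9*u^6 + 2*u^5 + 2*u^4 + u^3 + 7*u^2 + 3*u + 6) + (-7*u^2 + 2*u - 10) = -9*u^6 + 2*u^5 + 2*u^4 + u^3 + 5*u - 4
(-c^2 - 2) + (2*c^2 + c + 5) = c^2 + c + 3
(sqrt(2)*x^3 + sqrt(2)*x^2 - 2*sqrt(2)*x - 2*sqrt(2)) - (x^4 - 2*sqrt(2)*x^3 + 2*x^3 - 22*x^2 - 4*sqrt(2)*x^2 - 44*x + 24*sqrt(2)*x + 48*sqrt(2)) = -x^4 - 2*x^3 + 3*sqrt(2)*x^3 + 5*sqrt(2)*x^2 + 22*x^2 - 26*sqrt(2)*x + 44*x - 50*sqrt(2)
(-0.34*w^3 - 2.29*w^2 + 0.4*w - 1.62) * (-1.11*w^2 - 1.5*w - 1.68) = 0.3774*w^5 + 3.0519*w^4 + 3.5622*w^3 + 5.0454*w^2 + 1.758*w + 2.7216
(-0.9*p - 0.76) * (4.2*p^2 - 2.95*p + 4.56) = -3.78*p^3 - 0.537*p^2 - 1.862*p - 3.4656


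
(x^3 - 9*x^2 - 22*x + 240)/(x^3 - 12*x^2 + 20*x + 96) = (x + 5)/(x + 2)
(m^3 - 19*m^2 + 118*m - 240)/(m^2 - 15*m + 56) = (m^2 - 11*m + 30)/(m - 7)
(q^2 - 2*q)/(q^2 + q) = (q - 2)/(q + 1)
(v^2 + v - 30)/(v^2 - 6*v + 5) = (v + 6)/(v - 1)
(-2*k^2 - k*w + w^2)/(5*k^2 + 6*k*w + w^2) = (-2*k + w)/(5*k + w)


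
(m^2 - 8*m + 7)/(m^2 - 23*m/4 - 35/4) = 4*(m - 1)/(4*m + 5)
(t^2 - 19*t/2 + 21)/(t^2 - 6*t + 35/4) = 2*(t - 6)/(2*t - 5)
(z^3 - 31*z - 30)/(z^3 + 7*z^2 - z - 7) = (z^2 - z - 30)/(z^2 + 6*z - 7)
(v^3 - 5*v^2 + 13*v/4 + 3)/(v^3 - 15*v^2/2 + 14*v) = (4*v^2 - 4*v - 3)/(2*v*(2*v - 7))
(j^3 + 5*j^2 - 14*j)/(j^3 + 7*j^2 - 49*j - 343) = j*(j - 2)/(j^2 - 49)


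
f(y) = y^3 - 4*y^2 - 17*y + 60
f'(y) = 3*y^2 - 8*y - 17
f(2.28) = 12.30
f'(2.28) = -19.64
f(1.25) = 34.45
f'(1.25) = -22.31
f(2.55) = 7.22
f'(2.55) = -17.89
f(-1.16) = 72.78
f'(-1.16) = -3.68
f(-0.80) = 70.53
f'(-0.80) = -8.68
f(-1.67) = 72.58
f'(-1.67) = 4.73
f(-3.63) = 21.17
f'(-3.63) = 51.57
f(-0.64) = 68.98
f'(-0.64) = -10.65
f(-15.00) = -3960.00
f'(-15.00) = 778.00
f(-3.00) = 48.00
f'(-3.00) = 34.00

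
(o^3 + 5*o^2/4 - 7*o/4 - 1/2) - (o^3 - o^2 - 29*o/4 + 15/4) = 9*o^2/4 + 11*o/2 - 17/4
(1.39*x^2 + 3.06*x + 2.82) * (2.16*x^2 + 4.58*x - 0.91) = 3.0024*x^4 + 12.9758*x^3 + 18.8411*x^2 + 10.131*x - 2.5662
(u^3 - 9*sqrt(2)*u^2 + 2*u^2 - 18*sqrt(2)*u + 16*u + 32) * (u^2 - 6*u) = u^5 - 9*sqrt(2)*u^4 - 4*u^4 + 4*u^3 + 36*sqrt(2)*u^3 - 64*u^2 + 108*sqrt(2)*u^2 - 192*u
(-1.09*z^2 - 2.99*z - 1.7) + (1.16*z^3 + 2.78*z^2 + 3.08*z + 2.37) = 1.16*z^3 + 1.69*z^2 + 0.0899999999999999*z + 0.67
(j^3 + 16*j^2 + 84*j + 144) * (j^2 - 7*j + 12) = j^5 + 9*j^4 - 16*j^3 - 252*j^2 + 1728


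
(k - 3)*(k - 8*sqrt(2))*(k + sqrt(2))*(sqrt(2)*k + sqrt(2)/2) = sqrt(2)*k^4 - 14*k^3 - 5*sqrt(2)*k^3/2 - 35*sqrt(2)*k^2/2 + 35*k^2 + 21*k + 40*sqrt(2)*k + 24*sqrt(2)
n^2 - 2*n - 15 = (n - 5)*(n + 3)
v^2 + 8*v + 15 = (v + 3)*(v + 5)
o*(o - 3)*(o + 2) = o^3 - o^2 - 6*o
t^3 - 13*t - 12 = (t - 4)*(t + 1)*(t + 3)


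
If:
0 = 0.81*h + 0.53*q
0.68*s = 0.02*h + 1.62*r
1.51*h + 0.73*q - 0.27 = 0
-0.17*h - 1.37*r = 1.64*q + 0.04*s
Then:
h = 0.68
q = -1.05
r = 1.09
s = 2.62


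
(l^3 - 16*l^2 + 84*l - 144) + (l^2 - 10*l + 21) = l^3 - 15*l^2 + 74*l - 123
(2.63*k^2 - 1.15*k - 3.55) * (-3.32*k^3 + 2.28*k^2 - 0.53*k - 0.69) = -8.7316*k^5 + 9.8144*k^4 + 7.7701*k^3 - 9.2992*k^2 + 2.675*k + 2.4495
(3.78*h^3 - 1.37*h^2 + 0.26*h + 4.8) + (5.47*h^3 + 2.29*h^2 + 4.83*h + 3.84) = 9.25*h^3 + 0.92*h^2 + 5.09*h + 8.64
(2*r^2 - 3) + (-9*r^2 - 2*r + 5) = -7*r^2 - 2*r + 2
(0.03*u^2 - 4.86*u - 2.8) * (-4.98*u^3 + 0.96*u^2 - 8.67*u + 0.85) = -0.1494*u^5 + 24.2316*u^4 + 9.0183*u^3 + 39.4737*u^2 + 20.145*u - 2.38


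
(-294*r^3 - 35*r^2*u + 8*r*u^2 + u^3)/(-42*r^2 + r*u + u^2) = 7*r + u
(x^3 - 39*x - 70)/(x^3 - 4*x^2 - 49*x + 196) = (x^2 + 7*x + 10)/(x^2 + 3*x - 28)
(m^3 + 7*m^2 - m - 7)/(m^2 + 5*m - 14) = (m^2 - 1)/(m - 2)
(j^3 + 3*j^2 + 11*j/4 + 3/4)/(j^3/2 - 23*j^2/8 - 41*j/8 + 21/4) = 2*(4*j^3 + 12*j^2 + 11*j + 3)/(4*j^3 - 23*j^2 - 41*j + 42)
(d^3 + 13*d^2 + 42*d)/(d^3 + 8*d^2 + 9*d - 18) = d*(d + 7)/(d^2 + 2*d - 3)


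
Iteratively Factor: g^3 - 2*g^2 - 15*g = (g)*(g^2 - 2*g - 15) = g*(g - 5)*(g + 3)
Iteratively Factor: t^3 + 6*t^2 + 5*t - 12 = (t + 3)*(t^2 + 3*t - 4) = (t + 3)*(t + 4)*(t - 1)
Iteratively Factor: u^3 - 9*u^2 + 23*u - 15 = (u - 3)*(u^2 - 6*u + 5) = (u - 3)*(u - 1)*(u - 5)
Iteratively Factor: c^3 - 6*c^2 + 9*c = (c)*(c^2 - 6*c + 9) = c*(c - 3)*(c - 3)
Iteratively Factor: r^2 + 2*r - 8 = (r - 2)*(r + 4)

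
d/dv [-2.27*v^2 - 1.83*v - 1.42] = -4.54*v - 1.83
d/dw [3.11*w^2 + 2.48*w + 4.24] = 6.22*w + 2.48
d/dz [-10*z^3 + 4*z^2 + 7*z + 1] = -30*z^2 + 8*z + 7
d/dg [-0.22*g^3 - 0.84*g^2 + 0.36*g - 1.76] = -0.66*g^2 - 1.68*g + 0.36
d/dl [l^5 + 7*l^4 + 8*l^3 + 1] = l^2*(5*l^2 + 28*l + 24)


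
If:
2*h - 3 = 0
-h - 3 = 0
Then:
No Solution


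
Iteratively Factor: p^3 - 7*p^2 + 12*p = (p)*(p^2 - 7*p + 12) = p*(p - 4)*(p - 3)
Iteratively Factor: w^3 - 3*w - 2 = (w - 2)*(w^2 + 2*w + 1) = (w - 2)*(w + 1)*(w + 1)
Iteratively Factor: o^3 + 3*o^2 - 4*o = (o + 4)*(o^2 - o) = o*(o + 4)*(o - 1)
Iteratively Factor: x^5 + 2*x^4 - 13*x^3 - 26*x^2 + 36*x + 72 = (x - 3)*(x^4 + 5*x^3 + 2*x^2 - 20*x - 24) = (x - 3)*(x + 2)*(x^3 + 3*x^2 - 4*x - 12) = (x - 3)*(x + 2)*(x + 3)*(x^2 - 4) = (x - 3)*(x + 2)^2*(x + 3)*(x - 2)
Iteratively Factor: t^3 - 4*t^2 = (t)*(t^2 - 4*t) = t^2*(t - 4)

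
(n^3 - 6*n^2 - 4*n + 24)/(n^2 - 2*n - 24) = (n^2 - 4)/(n + 4)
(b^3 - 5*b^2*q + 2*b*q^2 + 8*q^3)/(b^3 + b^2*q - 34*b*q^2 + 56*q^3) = (b + q)/(b + 7*q)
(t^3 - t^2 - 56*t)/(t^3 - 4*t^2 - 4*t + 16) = t*(t^2 - t - 56)/(t^3 - 4*t^2 - 4*t + 16)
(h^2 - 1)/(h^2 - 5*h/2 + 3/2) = 2*(h + 1)/(2*h - 3)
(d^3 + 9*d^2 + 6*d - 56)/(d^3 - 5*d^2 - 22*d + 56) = (d + 7)/(d - 7)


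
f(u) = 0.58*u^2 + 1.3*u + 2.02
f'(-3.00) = -2.18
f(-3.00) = 3.34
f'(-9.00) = -9.14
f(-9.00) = 37.30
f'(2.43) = 4.12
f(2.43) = 8.60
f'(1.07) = 2.54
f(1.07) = 4.08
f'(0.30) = 1.65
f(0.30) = 2.46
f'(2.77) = 4.51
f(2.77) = 10.07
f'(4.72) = 6.78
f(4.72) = 21.08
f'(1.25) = 2.75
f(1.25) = 4.55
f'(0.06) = 1.37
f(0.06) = 2.10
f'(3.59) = 5.46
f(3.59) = 14.16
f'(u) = 1.16*u + 1.3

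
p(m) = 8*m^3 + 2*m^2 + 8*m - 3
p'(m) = 24*m^2 + 4*m + 8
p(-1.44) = -34.26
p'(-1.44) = 52.01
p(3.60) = 424.97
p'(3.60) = 333.44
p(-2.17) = -92.69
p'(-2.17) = 112.33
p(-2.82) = -189.06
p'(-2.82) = 187.58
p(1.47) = 38.49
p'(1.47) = 65.74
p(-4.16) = -577.60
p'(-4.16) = 406.69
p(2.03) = 88.41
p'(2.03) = 115.02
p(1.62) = 49.22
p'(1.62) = 77.47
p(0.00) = -3.00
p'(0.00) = 8.00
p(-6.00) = -1707.00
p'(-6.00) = 848.00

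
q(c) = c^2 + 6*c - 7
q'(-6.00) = -6.00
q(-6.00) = -7.00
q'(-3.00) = 0.00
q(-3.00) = -16.00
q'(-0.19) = 5.62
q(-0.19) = -8.10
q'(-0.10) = 5.80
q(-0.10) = -7.59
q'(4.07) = 14.14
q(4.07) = 33.98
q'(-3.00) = 0.00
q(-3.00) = -16.00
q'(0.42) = 6.84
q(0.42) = -4.30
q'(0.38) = 6.76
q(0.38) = -4.58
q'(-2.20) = 1.60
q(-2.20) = -15.36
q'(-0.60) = 4.80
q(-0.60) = -10.24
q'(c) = 2*c + 6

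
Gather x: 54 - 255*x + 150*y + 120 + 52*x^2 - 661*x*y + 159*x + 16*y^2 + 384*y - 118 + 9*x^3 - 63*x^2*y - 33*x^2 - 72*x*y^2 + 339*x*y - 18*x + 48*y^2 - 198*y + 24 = 9*x^3 + x^2*(19 - 63*y) + x*(-72*y^2 - 322*y - 114) + 64*y^2 + 336*y + 80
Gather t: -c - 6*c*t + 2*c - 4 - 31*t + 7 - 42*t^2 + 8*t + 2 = c - 42*t^2 + t*(-6*c - 23) + 5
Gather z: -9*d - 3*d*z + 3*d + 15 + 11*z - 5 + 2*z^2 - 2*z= -6*d + 2*z^2 + z*(9 - 3*d) + 10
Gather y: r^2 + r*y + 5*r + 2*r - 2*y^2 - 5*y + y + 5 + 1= r^2 + 7*r - 2*y^2 + y*(r - 4) + 6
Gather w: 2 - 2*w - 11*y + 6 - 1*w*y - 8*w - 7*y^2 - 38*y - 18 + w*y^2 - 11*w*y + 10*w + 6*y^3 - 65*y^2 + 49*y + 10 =w*(y^2 - 12*y) + 6*y^3 - 72*y^2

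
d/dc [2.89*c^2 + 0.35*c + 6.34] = 5.78*c + 0.35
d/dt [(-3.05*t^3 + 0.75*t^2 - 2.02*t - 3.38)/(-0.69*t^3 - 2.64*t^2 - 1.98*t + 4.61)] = (-8.88178419700125e-16*t^5 + 8.5695*t^4 + 9.29039999999999*t^3 - 55.9959*t^2 - 10.9314*t - 16.0046)/(0.4761*t^6 + 3.6432*t^5 + 9.702*t^4 + 4.0926*t^3 - 20.4204*t^2 - 18.2556*t + 21.2521)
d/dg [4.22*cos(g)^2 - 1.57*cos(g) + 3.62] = (1.57 - 8.44*cos(g))*sin(g)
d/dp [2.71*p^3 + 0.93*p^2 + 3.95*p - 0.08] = 8.13*p^2 + 1.86*p + 3.95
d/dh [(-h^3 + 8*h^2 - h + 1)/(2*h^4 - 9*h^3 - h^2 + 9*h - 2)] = (2*h^6 - 32*h^5 + 79*h^4 - 44*h^3 + 104*h^2 - 30*h - 7)/(4*h^8 - 36*h^7 + 77*h^6 + 54*h^5 - 169*h^4 + 18*h^3 + 85*h^2 - 36*h + 4)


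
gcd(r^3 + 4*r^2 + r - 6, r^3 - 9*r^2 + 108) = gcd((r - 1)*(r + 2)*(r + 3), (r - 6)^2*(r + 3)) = r + 3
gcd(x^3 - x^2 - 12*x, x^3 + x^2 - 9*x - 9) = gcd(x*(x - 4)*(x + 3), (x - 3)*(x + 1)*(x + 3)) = x + 3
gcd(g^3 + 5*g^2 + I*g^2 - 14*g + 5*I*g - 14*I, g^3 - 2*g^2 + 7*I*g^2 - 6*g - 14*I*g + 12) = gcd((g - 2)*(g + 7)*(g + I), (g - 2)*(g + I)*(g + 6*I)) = g^2 + g*(-2 + I) - 2*I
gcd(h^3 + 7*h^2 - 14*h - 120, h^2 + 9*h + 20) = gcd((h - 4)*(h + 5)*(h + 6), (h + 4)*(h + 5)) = h + 5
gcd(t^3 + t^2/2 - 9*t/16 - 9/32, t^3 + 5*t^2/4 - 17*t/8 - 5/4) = t + 1/2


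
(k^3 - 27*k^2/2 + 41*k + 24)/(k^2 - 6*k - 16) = (k^2 - 11*k/2 - 3)/(k + 2)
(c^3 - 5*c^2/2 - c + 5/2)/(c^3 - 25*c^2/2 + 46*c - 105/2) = (c^2 - 1)/(c^2 - 10*c + 21)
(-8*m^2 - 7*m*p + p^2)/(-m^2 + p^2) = (-8*m + p)/(-m + p)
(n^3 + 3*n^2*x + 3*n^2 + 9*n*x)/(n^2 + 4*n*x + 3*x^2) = n*(n + 3)/(n + x)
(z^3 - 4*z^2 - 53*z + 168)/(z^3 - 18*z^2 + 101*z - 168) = (z + 7)/(z - 7)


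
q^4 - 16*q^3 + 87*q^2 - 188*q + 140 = (q - 7)*(q - 5)*(q - 2)^2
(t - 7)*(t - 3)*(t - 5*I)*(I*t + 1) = I*t^4 + 6*t^3 - 10*I*t^3 - 60*t^2 + 16*I*t^2 + 126*t + 50*I*t - 105*I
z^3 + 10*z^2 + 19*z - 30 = (z - 1)*(z + 5)*(z + 6)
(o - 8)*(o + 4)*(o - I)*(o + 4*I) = o^4 - 4*o^3 + 3*I*o^3 - 28*o^2 - 12*I*o^2 - 16*o - 96*I*o - 128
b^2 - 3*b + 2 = (b - 2)*(b - 1)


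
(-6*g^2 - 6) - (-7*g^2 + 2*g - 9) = g^2 - 2*g + 3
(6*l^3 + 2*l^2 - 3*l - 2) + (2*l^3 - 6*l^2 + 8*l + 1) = 8*l^3 - 4*l^2 + 5*l - 1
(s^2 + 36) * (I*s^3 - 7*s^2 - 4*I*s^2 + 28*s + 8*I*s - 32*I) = I*s^5 - 7*s^4 - 4*I*s^4 + 28*s^3 + 44*I*s^3 - 252*s^2 - 176*I*s^2 + 1008*s + 288*I*s - 1152*I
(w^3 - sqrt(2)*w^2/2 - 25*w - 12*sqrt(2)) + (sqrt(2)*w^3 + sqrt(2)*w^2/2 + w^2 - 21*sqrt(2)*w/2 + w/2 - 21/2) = w^3 + sqrt(2)*w^3 + w^2 - 49*w/2 - 21*sqrt(2)*w/2 - 12*sqrt(2) - 21/2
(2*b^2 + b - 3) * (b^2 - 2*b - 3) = 2*b^4 - 3*b^3 - 11*b^2 + 3*b + 9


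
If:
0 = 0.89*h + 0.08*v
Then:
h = -0.0898876404494382*v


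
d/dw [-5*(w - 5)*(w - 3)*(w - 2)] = -15*w^2 + 100*w - 155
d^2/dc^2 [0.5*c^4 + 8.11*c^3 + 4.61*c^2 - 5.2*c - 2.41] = 6.0*c^2 + 48.66*c + 9.22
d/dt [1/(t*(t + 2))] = 2*(-t - 1)/(t^2*(t^2 + 4*t + 4))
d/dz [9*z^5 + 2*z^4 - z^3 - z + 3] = 45*z^4 + 8*z^3 - 3*z^2 - 1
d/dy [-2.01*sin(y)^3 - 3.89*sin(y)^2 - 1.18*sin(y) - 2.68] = (-7.78*sin(y) + 3.015*cos(2*y) - 4.195)*cos(y)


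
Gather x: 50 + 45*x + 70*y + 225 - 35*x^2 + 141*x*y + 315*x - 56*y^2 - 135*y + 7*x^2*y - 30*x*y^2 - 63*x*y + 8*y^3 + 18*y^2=x^2*(7*y - 35) + x*(-30*y^2 + 78*y + 360) + 8*y^3 - 38*y^2 - 65*y + 275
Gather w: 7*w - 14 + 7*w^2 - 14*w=7*w^2 - 7*w - 14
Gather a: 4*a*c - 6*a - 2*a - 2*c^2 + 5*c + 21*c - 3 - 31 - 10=a*(4*c - 8) - 2*c^2 + 26*c - 44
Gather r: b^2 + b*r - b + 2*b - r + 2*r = b^2 + b + r*(b + 1)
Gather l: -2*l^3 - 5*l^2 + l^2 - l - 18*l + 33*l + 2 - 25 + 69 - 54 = -2*l^3 - 4*l^2 + 14*l - 8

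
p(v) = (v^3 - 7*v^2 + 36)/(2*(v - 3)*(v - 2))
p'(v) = (3*v^2 - 14*v)/(2*(v - 3)*(v - 2)) - (v^3 - 7*v^2 + 36)/(2*(v - 3)*(v - 2)^2) - (v^3 - 7*v^2 + 36)/(2*(v - 3)^2*(v - 2))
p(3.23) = -5.89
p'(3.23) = 5.79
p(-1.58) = 0.44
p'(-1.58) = 1.12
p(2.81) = -9.47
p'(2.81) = 12.69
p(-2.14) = -0.14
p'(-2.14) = 0.97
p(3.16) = -6.32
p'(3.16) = 6.45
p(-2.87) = -0.79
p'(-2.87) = 0.84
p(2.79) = -9.73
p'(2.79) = 13.32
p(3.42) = -4.92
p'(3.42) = 4.47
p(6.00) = 0.00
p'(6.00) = 1.00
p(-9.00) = -4.77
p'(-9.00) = 0.57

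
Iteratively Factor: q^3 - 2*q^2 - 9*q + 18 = (q - 2)*(q^2 - 9) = (q - 3)*(q - 2)*(q + 3)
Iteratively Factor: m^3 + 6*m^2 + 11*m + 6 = (m + 1)*(m^2 + 5*m + 6) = (m + 1)*(m + 2)*(m + 3)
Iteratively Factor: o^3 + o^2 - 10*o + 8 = (o - 1)*(o^2 + 2*o - 8) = (o - 1)*(o + 4)*(o - 2)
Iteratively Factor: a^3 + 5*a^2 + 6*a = (a)*(a^2 + 5*a + 6) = a*(a + 3)*(a + 2)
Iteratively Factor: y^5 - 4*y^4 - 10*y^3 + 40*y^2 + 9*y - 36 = (y - 1)*(y^4 - 3*y^3 - 13*y^2 + 27*y + 36) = (y - 3)*(y - 1)*(y^3 - 13*y - 12) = (y - 4)*(y - 3)*(y - 1)*(y^2 + 4*y + 3) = (y - 4)*(y - 3)*(y - 1)*(y + 1)*(y + 3)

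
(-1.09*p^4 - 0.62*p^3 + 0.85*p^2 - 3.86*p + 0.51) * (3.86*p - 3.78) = -4.2074*p^5 + 1.727*p^4 + 5.6246*p^3 - 18.1126*p^2 + 16.5594*p - 1.9278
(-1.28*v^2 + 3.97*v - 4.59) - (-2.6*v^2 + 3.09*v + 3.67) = 1.32*v^2 + 0.88*v - 8.26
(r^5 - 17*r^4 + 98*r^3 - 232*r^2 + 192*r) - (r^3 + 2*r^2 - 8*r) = r^5 - 17*r^4 + 97*r^3 - 234*r^2 + 200*r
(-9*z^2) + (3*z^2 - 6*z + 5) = -6*z^2 - 6*z + 5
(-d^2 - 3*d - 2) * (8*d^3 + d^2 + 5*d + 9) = -8*d^5 - 25*d^4 - 24*d^3 - 26*d^2 - 37*d - 18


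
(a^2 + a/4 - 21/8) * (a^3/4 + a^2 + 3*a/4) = a^5/4 + 17*a^4/16 + 11*a^3/32 - 39*a^2/16 - 63*a/32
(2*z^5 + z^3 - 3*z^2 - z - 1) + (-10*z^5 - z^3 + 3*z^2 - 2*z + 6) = -8*z^5 - 3*z + 5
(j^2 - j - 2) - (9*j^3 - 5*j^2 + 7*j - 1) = -9*j^3 + 6*j^2 - 8*j - 1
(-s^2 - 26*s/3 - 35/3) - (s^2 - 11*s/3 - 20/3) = -2*s^2 - 5*s - 5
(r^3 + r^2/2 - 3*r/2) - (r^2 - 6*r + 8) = r^3 - r^2/2 + 9*r/2 - 8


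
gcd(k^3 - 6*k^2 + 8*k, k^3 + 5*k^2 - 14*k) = k^2 - 2*k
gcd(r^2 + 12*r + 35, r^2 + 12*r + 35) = r^2 + 12*r + 35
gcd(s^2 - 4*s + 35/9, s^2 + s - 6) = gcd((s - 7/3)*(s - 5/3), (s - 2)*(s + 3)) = 1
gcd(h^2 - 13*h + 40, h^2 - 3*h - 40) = h - 8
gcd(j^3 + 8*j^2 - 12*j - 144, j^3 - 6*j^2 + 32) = j - 4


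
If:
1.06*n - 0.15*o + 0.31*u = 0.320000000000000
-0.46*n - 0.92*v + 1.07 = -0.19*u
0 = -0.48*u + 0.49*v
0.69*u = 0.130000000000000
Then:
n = 2.03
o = 12.64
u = 0.19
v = 0.18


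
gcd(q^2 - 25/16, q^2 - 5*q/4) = q - 5/4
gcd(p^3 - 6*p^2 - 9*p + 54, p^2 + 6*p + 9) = p + 3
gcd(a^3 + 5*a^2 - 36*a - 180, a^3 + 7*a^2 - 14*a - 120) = a^2 + 11*a + 30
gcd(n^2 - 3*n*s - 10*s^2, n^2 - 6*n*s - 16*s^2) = n + 2*s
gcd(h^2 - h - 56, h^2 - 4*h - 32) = h - 8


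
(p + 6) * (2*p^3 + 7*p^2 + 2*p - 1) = 2*p^4 + 19*p^3 + 44*p^2 + 11*p - 6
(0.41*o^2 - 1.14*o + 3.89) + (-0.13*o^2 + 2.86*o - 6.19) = 0.28*o^2 + 1.72*o - 2.3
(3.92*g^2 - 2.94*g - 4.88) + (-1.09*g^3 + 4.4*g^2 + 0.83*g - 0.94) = -1.09*g^3 + 8.32*g^2 - 2.11*g - 5.82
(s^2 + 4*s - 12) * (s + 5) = s^3 + 9*s^2 + 8*s - 60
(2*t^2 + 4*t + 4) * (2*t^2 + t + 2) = 4*t^4 + 10*t^3 + 16*t^2 + 12*t + 8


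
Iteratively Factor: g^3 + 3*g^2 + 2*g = (g)*(g^2 + 3*g + 2) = g*(g + 1)*(g + 2)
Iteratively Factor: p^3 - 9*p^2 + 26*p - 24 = (p - 3)*(p^2 - 6*p + 8) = (p - 4)*(p - 3)*(p - 2)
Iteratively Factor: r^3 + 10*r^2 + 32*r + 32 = (r + 2)*(r^2 + 8*r + 16) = (r + 2)*(r + 4)*(r + 4)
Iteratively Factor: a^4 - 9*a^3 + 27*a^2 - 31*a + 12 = (a - 1)*(a^3 - 8*a^2 + 19*a - 12) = (a - 4)*(a - 1)*(a^2 - 4*a + 3) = (a - 4)*(a - 3)*(a - 1)*(a - 1)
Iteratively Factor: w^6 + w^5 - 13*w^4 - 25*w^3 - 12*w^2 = (w + 3)*(w^5 - 2*w^4 - 7*w^3 - 4*w^2) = w*(w + 3)*(w^4 - 2*w^3 - 7*w^2 - 4*w) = w*(w + 1)*(w + 3)*(w^3 - 3*w^2 - 4*w) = w*(w - 4)*(w + 1)*(w + 3)*(w^2 + w) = w^2*(w - 4)*(w + 1)*(w + 3)*(w + 1)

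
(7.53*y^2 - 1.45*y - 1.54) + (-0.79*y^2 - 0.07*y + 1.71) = 6.74*y^2 - 1.52*y + 0.17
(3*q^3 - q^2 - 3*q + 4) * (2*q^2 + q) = 6*q^5 + q^4 - 7*q^3 + 5*q^2 + 4*q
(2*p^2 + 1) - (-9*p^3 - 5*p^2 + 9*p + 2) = 9*p^3 + 7*p^2 - 9*p - 1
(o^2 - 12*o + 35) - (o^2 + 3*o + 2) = 33 - 15*o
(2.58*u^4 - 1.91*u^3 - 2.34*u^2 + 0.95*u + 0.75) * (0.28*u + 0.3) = 0.7224*u^5 + 0.2392*u^4 - 1.2282*u^3 - 0.436*u^2 + 0.495*u + 0.225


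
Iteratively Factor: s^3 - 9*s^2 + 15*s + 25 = (s - 5)*(s^2 - 4*s - 5) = (s - 5)*(s + 1)*(s - 5)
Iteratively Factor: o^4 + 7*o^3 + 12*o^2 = (o + 4)*(o^3 + 3*o^2) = (o + 3)*(o + 4)*(o^2) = o*(o + 3)*(o + 4)*(o)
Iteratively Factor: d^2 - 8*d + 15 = (d - 5)*(d - 3)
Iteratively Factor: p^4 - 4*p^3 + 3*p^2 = (p - 3)*(p^3 - p^2) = p*(p - 3)*(p^2 - p) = p*(p - 3)*(p - 1)*(p)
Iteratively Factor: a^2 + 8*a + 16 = (a + 4)*(a + 4)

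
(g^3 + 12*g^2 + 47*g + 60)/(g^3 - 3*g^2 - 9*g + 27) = (g^2 + 9*g + 20)/(g^2 - 6*g + 9)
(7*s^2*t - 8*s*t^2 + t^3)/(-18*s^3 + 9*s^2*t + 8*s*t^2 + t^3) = t*(-7*s + t)/(18*s^2 + 9*s*t + t^2)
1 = 1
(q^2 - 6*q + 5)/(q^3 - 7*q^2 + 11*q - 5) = 1/(q - 1)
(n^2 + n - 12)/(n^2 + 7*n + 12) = (n - 3)/(n + 3)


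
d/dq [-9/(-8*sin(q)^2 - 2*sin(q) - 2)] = -9*(8*sin(q) + 1)*cos(q)/(2*(4*sin(q)^2 + sin(q) + 1)^2)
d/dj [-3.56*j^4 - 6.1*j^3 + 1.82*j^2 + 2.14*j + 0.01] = -14.24*j^3 - 18.3*j^2 + 3.64*j + 2.14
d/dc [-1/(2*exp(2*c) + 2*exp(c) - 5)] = (4*exp(c) + 2)*exp(c)/(2*exp(2*c) + 2*exp(c) - 5)^2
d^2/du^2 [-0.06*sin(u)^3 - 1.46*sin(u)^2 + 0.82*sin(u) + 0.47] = -0.775*sin(u) - 0.135*sin(3*u) - 2.92*cos(2*u)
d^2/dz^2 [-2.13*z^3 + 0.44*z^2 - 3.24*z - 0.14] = 0.88 - 12.78*z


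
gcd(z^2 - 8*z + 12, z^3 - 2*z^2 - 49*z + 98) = z - 2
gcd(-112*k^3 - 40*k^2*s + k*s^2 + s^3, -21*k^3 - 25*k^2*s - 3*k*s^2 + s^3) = -7*k + s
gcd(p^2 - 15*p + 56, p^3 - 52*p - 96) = p - 8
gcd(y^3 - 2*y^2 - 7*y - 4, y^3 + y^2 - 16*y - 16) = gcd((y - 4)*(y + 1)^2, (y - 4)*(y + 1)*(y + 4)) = y^2 - 3*y - 4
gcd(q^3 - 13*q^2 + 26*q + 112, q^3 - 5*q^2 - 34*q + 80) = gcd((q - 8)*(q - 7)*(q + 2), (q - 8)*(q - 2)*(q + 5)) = q - 8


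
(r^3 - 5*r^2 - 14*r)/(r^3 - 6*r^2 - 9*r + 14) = r/(r - 1)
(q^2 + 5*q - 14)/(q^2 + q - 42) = (q - 2)/(q - 6)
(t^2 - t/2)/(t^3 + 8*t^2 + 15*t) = (t - 1/2)/(t^2 + 8*t + 15)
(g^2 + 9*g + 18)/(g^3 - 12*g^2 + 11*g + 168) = (g + 6)/(g^2 - 15*g + 56)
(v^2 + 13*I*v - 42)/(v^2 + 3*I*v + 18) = (v + 7*I)/(v - 3*I)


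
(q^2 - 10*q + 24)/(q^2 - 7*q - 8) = (-q^2 + 10*q - 24)/(-q^2 + 7*q + 8)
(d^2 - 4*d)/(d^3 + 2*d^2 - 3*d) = (d - 4)/(d^2 + 2*d - 3)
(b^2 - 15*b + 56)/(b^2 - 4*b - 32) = (b - 7)/(b + 4)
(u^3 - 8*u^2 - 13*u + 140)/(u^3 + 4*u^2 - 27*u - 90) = (u^2 - 3*u - 28)/(u^2 + 9*u + 18)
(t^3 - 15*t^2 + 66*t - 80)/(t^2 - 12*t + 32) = (t^2 - 7*t + 10)/(t - 4)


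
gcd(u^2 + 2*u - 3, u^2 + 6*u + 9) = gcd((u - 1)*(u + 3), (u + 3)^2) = u + 3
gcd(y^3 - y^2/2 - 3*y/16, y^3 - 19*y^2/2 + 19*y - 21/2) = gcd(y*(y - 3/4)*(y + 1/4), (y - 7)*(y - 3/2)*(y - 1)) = 1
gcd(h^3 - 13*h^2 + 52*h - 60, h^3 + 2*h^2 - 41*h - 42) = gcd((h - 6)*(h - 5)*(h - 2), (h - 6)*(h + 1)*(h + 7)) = h - 6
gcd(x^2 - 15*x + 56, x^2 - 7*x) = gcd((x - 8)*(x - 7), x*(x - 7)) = x - 7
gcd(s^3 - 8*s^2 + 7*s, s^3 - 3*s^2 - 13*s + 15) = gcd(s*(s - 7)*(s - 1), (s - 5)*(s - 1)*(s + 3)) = s - 1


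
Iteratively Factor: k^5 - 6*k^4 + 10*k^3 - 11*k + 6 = (k - 1)*(k^4 - 5*k^3 + 5*k^2 + 5*k - 6) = (k - 2)*(k - 1)*(k^3 - 3*k^2 - k + 3) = (k - 3)*(k - 2)*(k - 1)*(k^2 - 1) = (k - 3)*(k - 2)*(k - 1)*(k + 1)*(k - 1)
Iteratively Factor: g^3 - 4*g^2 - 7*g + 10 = (g + 2)*(g^2 - 6*g + 5) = (g - 1)*(g + 2)*(g - 5)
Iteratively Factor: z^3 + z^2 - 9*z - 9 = (z - 3)*(z^2 + 4*z + 3) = (z - 3)*(z + 3)*(z + 1)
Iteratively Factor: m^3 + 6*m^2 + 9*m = (m + 3)*(m^2 + 3*m) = (m + 3)^2*(m)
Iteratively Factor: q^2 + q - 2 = (q - 1)*(q + 2)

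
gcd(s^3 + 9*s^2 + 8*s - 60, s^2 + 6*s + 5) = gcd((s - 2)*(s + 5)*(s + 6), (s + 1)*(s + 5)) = s + 5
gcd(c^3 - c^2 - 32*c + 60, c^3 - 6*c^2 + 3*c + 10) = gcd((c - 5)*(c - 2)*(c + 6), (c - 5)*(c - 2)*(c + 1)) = c^2 - 7*c + 10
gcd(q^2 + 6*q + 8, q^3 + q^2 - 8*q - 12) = q + 2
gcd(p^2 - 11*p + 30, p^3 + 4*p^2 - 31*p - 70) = p - 5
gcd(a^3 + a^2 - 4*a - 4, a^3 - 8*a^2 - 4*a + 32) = a^2 - 4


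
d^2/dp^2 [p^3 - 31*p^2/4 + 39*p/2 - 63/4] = 6*p - 31/2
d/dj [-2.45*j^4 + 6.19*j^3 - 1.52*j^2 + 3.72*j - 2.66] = -9.8*j^3 + 18.57*j^2 - 3.04*j + 3.72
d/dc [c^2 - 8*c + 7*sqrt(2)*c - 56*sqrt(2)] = 2*c - 8 + 7*sqrt(2)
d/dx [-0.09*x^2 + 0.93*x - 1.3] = 0.93 - 0.18*x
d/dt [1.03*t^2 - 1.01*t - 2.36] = 2.06*t - 1.01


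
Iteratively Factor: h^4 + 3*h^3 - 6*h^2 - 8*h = (h)*(h^3 + 3*h^2 - 6*h - 8) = h*(h + 4)*(h^2 - h - 2) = h*(h - 2)*(h + 4)*(h + 1)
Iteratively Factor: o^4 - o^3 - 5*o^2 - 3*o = (o + 1)*(o^3 - 2*o^2 - 3*o) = o*(o + 1)*(o^2 - 2*o - 3) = o*(o - 3)*(o + 1)*(o + 1)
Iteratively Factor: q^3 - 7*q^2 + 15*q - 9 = (q - 1)*(q^2 - 6*q + 9) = (q - 3)*(q - 1)*(q - 3)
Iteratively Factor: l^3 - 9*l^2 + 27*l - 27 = (l - 3)*(l^2 - 6*l + 9) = (l - 3)^2*(l - 3)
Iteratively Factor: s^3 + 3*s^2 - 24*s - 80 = (s + 4)*(s^2 - s - 20) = (s + 4)^2*(s - 5)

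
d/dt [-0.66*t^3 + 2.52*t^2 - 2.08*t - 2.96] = -1.98*t^2 + 5.04*t - 2.08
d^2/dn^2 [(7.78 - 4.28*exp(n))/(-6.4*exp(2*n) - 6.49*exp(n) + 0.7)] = (175.3088*exp(4*n) - 1452.44928*exp(3*n) - 854.40384*exp(2*n) - 447.667938*exp(n) - 33.24734)*exp(n)/(262.144*exp(6*n) + 797.4912*exp(5*n) + 722.68992*exp(4*n) + 98.9082490000001*exp(3*n) - 79.04421*exp(2*n) + 9.5403*exp(n) - 0.343)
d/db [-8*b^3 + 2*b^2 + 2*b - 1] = -24*b^2 + 4*b + 2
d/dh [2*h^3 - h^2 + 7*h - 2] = 6*h^2 - 2*h + 7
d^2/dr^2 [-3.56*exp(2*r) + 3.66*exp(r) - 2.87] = (3.66 - 14.24*exp(r))*exp(r)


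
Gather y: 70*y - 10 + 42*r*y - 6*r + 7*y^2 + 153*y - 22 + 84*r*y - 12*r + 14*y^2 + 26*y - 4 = -18*r + 21*y^2 + y*(126*r + 249) - 36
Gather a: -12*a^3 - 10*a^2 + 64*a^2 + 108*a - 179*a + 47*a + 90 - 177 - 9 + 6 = -12*a^3 + 54*a^2 - 24*a - 90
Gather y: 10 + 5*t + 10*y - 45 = 5*t + 10*y - 35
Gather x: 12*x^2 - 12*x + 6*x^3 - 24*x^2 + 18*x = 6*x^3 - 12*x^2 + 6*x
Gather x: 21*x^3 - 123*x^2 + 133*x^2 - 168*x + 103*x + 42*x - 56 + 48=21*x^3 + 10*x^2 - 23*x - 8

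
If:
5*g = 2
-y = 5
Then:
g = 2/5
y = -5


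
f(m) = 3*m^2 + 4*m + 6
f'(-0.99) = -1.94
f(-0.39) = 4.90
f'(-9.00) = -50.00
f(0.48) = 8.61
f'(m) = 6*m + 4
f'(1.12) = 10.72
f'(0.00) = 4.00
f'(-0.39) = 1.66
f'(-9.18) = -51.08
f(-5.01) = 61.26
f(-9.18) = 222.10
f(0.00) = 6.00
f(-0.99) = 4.98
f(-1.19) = 5.49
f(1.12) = 14.24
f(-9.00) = 213.00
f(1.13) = 14.35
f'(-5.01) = -26.06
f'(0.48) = 6.88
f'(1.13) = 10.78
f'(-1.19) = -3.14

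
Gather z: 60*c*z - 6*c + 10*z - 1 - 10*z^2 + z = -6*c - 10*z^2 + z*(60*c + 11) - 1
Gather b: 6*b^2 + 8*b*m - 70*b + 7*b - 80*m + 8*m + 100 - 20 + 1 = 6*b^2 + b*(8*m - 63) - 72*m + 81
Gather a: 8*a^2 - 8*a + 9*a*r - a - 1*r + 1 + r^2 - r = 8*a^2 + a*(9*r - 9) + r^2 - 2*r + 1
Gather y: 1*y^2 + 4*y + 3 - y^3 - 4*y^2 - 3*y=-y^3 - 3*y^2 + y + 3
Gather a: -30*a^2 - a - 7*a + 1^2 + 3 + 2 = -30*a^2 - 8*a + 6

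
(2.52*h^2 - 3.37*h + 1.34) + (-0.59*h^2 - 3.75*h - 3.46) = 1.93*h^2 - 7.12*h - 2.12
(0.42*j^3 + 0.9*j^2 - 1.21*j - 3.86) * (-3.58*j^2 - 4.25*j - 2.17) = -1.5036*j^5 - 5.007*j^4 - 0.404599999999999*j^3 + 17.0083*j^2 + 19.0307*j + 8.3762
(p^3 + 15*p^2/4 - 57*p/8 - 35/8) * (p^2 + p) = p^5 + 19*p^4/4 - 27*p^3/8 - 23*p^2/2 - 35*p/8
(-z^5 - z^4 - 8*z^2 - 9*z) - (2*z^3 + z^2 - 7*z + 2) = -z^5 - z^4 - 2*z^3 - 9*z^2 - 2*z - 2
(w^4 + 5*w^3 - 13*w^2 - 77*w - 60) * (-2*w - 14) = -2*w^5 - 24*w^4 - 44*w^3 + 336*w^2 + 1198*w + 840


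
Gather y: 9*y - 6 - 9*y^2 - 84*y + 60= -9*y^2 - 75*y + 54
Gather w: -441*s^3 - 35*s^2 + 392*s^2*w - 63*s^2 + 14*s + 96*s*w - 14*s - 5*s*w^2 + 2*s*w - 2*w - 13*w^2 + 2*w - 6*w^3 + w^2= -441*s^3 - 98*s^2 - 6*w^3 + w^2*(-5*s - 12) + w*(392*s^2 + 98*s)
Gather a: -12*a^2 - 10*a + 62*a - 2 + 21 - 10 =-12*a^2 + 52*a + 9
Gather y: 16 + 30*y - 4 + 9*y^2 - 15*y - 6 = 9*y^2 + 15*y + 6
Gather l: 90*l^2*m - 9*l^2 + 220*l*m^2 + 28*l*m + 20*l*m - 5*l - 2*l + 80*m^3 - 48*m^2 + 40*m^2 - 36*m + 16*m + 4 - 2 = l^2*(90*m - 9) + l*(220*m^2 + 48*m - 7) + 80*m^3 - 8*m^2 - 20*m + 2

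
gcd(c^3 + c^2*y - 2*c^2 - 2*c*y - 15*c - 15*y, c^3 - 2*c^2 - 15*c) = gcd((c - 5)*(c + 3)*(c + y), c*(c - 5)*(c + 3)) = c^2 - 2*c - 15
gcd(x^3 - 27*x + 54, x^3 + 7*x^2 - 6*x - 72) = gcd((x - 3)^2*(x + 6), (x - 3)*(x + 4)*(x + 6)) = x^2 + 3*x - 18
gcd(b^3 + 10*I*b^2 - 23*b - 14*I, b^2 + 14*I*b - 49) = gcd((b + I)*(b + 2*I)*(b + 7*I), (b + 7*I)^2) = b + 7*I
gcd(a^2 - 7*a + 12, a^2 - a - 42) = 1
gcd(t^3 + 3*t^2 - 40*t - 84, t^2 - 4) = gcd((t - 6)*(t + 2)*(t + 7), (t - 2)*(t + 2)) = t + 2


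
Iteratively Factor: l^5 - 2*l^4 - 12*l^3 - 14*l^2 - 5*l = (l + 1)*(l^4 - 3*l^3 - 9*l^2 - 5*l) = (l - 5)*(l + 1)*(l^3 + 2*l^2 + l) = (l - 5)*(l + 1)^2*(l^2 + l) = l*(l - 5)*(l + 1)^2*(l + 1)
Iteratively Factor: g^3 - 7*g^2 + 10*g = (g)*(g^2 - 7*g + 10) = g*(g - 5)*(g - 2)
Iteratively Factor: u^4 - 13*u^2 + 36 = (u - 2)*(u^3 + 2*u^2 - 9*u - 18) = (u - 2)*(u + 2)*(u^2 - 9) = (u - 2)*(u + 2)*(u + 3)*(u - 3)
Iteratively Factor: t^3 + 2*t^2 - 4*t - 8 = (t + 2)*(t^2 - 4) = (t - 2)*(t + 2)*(t + 2)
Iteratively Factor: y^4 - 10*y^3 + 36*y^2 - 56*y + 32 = (y - 2)*(y^3 - 8*y^2 + 20*y - 16) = (y - 4)*(y - 2)*(y^2 - 4*y + 4) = (y - 4)*(y - 2)^2*(y - 2)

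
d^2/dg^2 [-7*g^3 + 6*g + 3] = -42*g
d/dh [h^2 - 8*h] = 2*h - 8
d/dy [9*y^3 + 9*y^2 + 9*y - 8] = 27*y^2 + 18*y + 9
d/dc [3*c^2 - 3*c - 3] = 6*c - 3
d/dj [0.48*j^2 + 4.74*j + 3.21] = 0.96*j + 4.74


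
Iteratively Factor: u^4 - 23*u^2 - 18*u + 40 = (u + 2)*(u^3 - 2*u^2 - 19*u + 20) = (u - 1)*(u + 2)*(u^2 - u - 20) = (u - 1)*(u + 2)*(u + 4)*(u - 5)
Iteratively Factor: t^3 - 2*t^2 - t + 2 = (t - 2)*(t^2 - 1) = (t - 2)*(t - 1)*(t + 1)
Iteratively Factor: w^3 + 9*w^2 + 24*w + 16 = (w + 1)*(w^2 + 8*w + 16) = (w + 1)*(w + 4)*(w + 4)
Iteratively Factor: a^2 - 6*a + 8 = (a - 2)*(a - 4)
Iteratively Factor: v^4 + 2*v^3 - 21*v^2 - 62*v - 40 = (v - 5)*(v^3 + 7*v^2 + 14*v + 8) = (v - 5)*(v + 4)*(v^2 + 3*v + 2) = (v - 5)*(v + 2)*(v + 4)*(v + 1)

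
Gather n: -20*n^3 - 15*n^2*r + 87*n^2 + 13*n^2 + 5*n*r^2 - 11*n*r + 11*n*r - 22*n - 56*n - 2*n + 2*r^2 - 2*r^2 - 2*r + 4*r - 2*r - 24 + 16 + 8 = -20*n^3 + n^2*(100 - 15*r) + n*(5*r^2 - 80)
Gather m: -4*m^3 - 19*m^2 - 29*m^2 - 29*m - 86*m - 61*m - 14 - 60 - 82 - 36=-4*m^3 - 48*m^2 - 176*m - 192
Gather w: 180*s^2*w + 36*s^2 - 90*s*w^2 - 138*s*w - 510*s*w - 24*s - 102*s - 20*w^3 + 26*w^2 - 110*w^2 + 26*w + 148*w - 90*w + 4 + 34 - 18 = 36*s^2 - 126*s - 20*w^3 + w^2*(-90*s - 84) + w*(180*s^2 - 648*s + 84) + 20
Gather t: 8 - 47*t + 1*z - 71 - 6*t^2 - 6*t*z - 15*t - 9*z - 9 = -6*t^2 + t*(-6*z - 62) - 8*z - 72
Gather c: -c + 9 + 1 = 10 - c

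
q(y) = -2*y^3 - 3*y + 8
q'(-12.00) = -867.00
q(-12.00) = 3500.00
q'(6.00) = -219.00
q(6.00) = -442.00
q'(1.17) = -11.21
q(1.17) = 1.29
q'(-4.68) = -134.41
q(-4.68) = 227.05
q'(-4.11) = -104.35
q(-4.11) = 159.18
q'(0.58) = -5.02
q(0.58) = 5.87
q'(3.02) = -57.72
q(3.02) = -56.15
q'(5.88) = -210.45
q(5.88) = -416.23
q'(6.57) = -261.99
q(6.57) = -578.90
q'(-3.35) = -70.34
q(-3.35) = 93.24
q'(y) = -6*y^2 - 3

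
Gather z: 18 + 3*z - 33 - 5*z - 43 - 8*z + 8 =-10*z - 50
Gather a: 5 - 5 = 0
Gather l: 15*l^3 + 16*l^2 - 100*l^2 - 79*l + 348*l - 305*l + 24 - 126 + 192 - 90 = 15*l^3 - 84*l^2 - 36*l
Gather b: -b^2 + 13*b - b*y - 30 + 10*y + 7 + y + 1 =-b^2 + b*(13 - y) + 11*y - 22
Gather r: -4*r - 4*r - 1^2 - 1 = -8*r - 2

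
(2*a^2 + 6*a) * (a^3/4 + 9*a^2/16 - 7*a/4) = a^5/2 + 21*a^4/8 - a^3/8 - 21*a^2/2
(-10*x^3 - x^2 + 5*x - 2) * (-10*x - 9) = 100*x^4 + 100*x^3 - 41*x^2 - 25*x + 18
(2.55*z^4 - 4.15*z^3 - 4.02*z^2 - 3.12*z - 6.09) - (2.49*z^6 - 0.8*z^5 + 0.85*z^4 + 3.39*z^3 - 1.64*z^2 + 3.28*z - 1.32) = -2.49*z^6 + 0.8*z^5 + 1.7*z^4 - 7.54*z^3 - 2.38*z^2 - 6.4*z - 4.77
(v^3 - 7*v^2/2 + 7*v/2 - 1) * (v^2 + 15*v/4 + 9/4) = v^5 + v^4/4 - 59*v^3/8 + 17*v^2/4 + 33*v/8 - 9/4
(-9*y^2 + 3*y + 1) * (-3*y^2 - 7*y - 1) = 27*y^4 + 54*y^3 - 15*y^2 - 10*y - 1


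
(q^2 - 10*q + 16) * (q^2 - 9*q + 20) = q^4 - 19*q^3 + 126*q^2 - 344*q + 320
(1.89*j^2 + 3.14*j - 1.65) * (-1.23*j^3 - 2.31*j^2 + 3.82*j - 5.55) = -2.3247*j^5 - 8.2281*j^4 + 1.9959*j^3 + 5.3168*j^2 - 23.73*j + 9.1575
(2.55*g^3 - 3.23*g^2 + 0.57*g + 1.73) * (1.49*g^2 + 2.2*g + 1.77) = 3.7995*g^5 + 0.797300000000001*g^4 - 1.7432*g^3 - 1.8854*g^2 + 4.8149*g + 3.0621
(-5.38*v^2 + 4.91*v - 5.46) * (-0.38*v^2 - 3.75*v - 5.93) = 2.0444*v^4 + 18.3092*v^3 + 15.5657*v^2 - 8.6413*v + 32.3778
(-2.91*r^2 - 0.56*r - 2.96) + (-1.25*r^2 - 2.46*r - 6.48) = -4.16*r^2 - 3.02*r - 9.44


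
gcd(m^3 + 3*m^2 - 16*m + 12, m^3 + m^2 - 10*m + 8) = m^2 - 3*m + 2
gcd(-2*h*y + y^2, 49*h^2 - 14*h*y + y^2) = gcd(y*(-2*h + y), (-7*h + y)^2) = 1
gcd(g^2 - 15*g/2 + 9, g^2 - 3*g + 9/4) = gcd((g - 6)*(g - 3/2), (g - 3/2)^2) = g - 3/2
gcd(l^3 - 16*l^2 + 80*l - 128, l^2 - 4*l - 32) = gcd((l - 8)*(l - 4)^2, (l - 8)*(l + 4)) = l - 8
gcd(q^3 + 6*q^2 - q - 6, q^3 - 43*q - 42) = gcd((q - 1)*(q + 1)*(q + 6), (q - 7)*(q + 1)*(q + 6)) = q^2 + 7*q + 6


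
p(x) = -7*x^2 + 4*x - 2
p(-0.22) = -3.22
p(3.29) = -64.61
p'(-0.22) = 7.08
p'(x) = 4 - 14*x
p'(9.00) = -122.00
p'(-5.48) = 80.72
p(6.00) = -230.00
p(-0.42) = -4.91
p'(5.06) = -66.84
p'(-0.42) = 9.88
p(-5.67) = -249.72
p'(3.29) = -42.06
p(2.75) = -43.94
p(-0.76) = -9.08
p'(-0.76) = 14.64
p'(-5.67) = 83.38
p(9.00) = -533.00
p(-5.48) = -234.13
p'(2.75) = -34.50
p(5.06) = -160.99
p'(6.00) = -80.00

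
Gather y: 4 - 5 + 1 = 0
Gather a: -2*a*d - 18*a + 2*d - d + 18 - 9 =a*(-2*d - 18) + d + 9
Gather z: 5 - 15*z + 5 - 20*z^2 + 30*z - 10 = -20*z^2 + 15*z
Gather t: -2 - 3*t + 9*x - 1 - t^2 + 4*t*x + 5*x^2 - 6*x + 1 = -t^2 + t*(4*x - 3) + 5*x^2 + 3*x - 2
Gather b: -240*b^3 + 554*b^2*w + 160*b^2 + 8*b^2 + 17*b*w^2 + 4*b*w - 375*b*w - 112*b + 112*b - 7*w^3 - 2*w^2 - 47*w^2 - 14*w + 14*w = -240*b^3 + b^2*(554*w + 168) + b*(17*w^2 - 371*w) - 7*w^3 - 49*w^2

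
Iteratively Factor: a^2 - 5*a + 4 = (a - 1)*(a - 4)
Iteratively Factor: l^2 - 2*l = (l - 2)*(l)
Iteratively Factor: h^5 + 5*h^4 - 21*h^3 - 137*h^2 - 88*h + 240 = (h - 5)*(h^4 + 10*h^3 + 29*h^2 + 8*h - 48) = (h - 5)*(h + 4)*(h^3 + 6*h^2 + 5*h - 12) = (h - 5)*(h + 4)^2*(h^2 + 2*h - 3) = (h - 5)*(h + 3)*(h + 4)^2*(h - 1)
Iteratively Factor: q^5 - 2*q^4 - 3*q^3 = (q + 1)*(q^4 - 3*q^3) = q*(q + 1)*(q^3 - 3*q^2) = q*(q - 3)*(q + 1)*(q^2) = q^2*(q - 3)*(q + 1)*(q)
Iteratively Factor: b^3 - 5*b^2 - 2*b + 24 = (b - 4)*(b^2 - b - 6) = (b - 4)*(b + 2)*(b - 3)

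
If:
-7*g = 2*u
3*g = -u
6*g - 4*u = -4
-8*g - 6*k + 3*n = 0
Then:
No Solution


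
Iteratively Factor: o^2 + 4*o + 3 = (o + 1)*(o + 3)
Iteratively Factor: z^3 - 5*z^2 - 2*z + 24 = (z + 2)*(z^2 - 7*z + 12) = (z - 4)*(z + 2)*(z - 3)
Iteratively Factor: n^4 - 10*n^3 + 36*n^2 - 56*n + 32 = (n - 4)*(n^3 - 6*n^2 + 12*n - 8) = (n - 4)*(n - 2)*(n^2 - 4*n + 4) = (n - 4)*(n - 2)^2*(n - 2)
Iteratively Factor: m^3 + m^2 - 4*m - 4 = (m + 2)*(m^2 - m - 2) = (m + 1)*(m + 2)*(m - 2)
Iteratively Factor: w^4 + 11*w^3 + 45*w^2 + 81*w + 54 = (w + 3)*(w^3 + 8*w^2 + 21*w + 18) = (w + 3)^2*(w^2 + 5*w + 6) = (w + 3)^3*(w + 2)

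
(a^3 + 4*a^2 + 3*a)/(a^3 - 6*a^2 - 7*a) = (a + 3)/(a - 7)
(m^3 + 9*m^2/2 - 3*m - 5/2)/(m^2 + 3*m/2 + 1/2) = (m^2 + 4*m - 5)/(m + 1)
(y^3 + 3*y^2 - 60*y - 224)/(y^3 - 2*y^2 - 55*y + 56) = (y + 4)/(y - 1)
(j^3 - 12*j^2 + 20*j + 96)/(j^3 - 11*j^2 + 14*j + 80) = (j - 6)/(j - 5)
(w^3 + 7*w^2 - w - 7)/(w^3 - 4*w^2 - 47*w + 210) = (w^2 - 1)/(w^2 - 11*w + 30)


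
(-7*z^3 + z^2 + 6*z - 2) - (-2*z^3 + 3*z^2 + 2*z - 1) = -5*z^3 - 2*z^2 + 4*z - 1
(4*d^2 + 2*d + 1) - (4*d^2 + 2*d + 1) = 0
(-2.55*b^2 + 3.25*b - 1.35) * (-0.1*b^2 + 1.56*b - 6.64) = 0.255*b^4 - 4.303*b^3 + 22.137*b^2 - 23.686*b + 8.964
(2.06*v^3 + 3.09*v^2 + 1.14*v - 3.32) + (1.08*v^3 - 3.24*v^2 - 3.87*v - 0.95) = 3.14*v^3 - 0.15*v^2 - 2.73*v - 4.27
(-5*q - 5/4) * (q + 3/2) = -5*q^2 - 35*q/4 - 15/8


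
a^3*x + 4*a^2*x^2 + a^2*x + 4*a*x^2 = a*(a + 4*x)*(a*x + x)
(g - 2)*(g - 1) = g^2 - 3*g + 2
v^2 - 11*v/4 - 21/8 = (v - 7/2)*(v + 3/4)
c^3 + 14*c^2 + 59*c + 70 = (c + 2)*(c + 5)*(c + 7)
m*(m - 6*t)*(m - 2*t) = m^3 - 8*m^2*t + 12*m*t^2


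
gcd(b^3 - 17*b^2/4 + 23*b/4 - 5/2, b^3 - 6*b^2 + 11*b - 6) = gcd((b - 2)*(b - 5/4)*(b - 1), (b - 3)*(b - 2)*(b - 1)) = b^2 - 3*b + 2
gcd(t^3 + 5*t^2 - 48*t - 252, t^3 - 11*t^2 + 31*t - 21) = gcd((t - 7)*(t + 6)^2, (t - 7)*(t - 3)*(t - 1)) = t - 7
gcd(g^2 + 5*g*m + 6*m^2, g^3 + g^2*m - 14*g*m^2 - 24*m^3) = g^2 + 5*g*m + 6*m^2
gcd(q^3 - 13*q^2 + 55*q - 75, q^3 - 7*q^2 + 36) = q - 3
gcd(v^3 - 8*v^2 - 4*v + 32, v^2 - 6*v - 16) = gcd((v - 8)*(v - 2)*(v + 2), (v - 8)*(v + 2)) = v^2 - 6*v - 16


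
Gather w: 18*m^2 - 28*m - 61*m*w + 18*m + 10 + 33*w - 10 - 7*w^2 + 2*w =18*m^2 - 10*m - 7*w^2 + w*(35 - 61*m)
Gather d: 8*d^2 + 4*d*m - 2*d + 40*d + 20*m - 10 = 8*d^2 + d*(4*m + 38) + 20*m - 10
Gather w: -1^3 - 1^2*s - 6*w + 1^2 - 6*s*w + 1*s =w*(-6*s - 6)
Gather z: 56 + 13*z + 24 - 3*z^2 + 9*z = -3*z^2 + 22*z + 80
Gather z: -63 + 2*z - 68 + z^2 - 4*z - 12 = z^2 - 2*z - 143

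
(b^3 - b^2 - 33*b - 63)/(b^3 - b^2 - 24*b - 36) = (b^2 - 4*b - 21)/(b^2 - 4*b - 12)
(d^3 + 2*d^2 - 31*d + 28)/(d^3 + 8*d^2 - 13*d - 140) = (d - 1)/(d + 5)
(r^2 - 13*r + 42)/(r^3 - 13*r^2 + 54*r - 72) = (r - 7)/(r^2 - 7*r + 12)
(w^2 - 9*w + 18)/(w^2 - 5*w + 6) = (w - 6)/(w - 2)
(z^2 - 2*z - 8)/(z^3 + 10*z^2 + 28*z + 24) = (z - 4)/(z^2 + 8*z + 12)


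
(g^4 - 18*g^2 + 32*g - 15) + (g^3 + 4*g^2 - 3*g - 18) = g^4 + g^3 - 14*g^2 + 29*g - 33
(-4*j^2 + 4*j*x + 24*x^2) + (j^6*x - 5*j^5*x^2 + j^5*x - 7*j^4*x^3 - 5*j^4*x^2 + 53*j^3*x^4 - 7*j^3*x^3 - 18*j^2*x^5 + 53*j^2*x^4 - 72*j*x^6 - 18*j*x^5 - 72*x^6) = j^6*x - 5*j^5*x^2 + j^5*x - 7*j^4*x^3 - 5*j^4*x^2 + 53*j^3*x^4 - 7*j^3*x^3 - 18*j^2*x^5 + 53*j^2*x^4 - 4*j^2 - 72*j*x^6 - 18*j*x^5 + 4*j*x - 72*x^6 + 24*x^2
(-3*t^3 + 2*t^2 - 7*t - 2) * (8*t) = -24*t^4 + 16*t^3 - 56*t^2 - 16*t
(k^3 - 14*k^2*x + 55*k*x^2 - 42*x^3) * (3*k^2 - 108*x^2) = 3*k^5 - 42*k^4*x + 57*k^3*x^2 + 1386*k^2*x^3 - 5940*k*x^4 + 4536*x^5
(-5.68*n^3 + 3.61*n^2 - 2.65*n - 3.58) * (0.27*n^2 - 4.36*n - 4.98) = -1.5336*n^5 + 25.7395*n^4 + 11.8313*n^3 - 7.3904*n^2 + 28.8058*n + 17.8284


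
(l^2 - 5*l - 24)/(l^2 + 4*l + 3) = (l - 8)/(l + 1)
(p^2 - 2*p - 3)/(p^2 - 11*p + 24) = (p + 1)/(p - 8)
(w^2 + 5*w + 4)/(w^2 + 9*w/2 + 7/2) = 2*(w + 4)/(2*w + 7)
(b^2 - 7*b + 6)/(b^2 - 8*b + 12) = (b - 1)/(b - 2)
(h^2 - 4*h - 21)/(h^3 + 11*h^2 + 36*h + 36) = (h - 7)/(h^2 + 8*h + 12)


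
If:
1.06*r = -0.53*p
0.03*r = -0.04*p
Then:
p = 0.00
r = 0.00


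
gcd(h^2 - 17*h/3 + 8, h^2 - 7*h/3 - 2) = h - 3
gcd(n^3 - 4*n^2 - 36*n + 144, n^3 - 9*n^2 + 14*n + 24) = n^2 - 10*n + 24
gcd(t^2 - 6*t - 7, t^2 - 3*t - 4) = t + 1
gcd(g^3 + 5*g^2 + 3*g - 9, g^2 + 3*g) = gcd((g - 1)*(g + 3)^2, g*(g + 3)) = g + 3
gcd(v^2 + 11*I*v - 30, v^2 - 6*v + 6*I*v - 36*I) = v + 6*I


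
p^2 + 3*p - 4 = (p - 1)*(p + 4)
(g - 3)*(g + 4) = g^2 + g - 12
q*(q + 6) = q^2 + 6*q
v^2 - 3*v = v*(v - 3)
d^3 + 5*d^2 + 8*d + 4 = (d + 1)*(d + 2)^2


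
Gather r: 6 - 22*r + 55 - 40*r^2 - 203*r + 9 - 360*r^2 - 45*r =-400*r^2 - 270*r + 70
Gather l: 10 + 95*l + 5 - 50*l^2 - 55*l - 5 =-50*l^2 + 40*l + 10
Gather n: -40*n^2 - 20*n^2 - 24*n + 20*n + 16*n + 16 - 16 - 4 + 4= -60*n^2 + 12*n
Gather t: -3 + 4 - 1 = 0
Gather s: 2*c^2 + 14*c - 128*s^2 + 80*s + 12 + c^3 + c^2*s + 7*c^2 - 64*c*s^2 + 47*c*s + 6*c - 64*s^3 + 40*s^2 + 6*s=c^3 + 9*c^2 + 20*c - 64*s^3 + s^2*(-64*c - 88) + s*(c^2 + 47*c + 86) + 12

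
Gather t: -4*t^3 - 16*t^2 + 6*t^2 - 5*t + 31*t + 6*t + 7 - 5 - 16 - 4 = -4*t^3 - 10*t^2 + 32*t - 18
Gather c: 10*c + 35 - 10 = 10*c + 25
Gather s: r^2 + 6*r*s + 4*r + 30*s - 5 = r^2 + 4*r + s*(6*r + 30) - 5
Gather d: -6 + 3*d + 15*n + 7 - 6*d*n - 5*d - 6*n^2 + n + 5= d*(-6*n - 2) - 6*n^2 + 16*n + 6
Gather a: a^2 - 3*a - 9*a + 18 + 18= a^2 - 12*a + 36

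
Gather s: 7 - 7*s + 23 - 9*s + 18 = 48 - 16*s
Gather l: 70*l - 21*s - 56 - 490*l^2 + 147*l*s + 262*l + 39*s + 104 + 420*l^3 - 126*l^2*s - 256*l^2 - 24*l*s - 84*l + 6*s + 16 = 420*l^3 + l^2*(-126*s - 746) + l*(123*s + 248) + 24*s + 64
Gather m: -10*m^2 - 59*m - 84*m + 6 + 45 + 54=-10*m^2 - 143*m + 105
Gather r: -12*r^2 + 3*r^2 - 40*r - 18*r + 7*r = -9*r^2 - 51*r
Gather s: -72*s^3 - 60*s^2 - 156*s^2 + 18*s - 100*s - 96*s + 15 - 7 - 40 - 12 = -72*s^3 - 216*s^2 - 178*s - 44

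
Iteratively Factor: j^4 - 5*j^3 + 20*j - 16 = (j - 2)*(j^3 - 3*j^2 - 6*j + 8) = (j - 2)*(j - 1)*(j^2 - 2*j - 8) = (j - 2)*(j - 1)*(j + 2)*(j - 4)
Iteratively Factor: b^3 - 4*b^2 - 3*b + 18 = (b + 2)*(b^2 - 6*b + 9) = (b - 3)*(b + 2)*(b - 3)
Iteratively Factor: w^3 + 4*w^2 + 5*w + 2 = (w + 1)*(w^2 + 3*w + 2) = (w + 1)*(w + 2)*(w + 1)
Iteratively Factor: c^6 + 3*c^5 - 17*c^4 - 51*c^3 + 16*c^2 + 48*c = (c - 4)*(c^5 + 7*c^4 + 11*c^3 - 7*c^2 - 12*c) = (c - 4)*(c - 1)*(c^4 + 8*c^3 + 19*c^2 + 12*c) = (c - 4)*(c - 1)*(c + 1)*(c^3 + 7*c^2 + 12*c) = (c - 4)*(c - 1)*(c + 1)*(c + 4)*(c^2 + 3*c) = c*(c - 4)*(c - 1)*(c + 1)*(c + 4)*(c + 3)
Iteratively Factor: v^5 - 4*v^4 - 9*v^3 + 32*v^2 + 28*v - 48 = (v - 1)*(v^4 - 3*v^3 - 12*v^2 + 20*v + 48) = (v - 4)*(v - 1)*(v^3 + v^2 - 8*v - 12) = (v - 4)*(v - 3)*(v - 1)*(v^2 + 4*v + 4) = (v - 4)*(v - 3)*(v - 1)*(v + 2)*(v + 2)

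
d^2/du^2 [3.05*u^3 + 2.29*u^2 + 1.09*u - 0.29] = 18.3*u + 4.58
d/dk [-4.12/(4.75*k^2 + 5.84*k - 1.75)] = (39.14*k + 24.0608)/(4.75*k^2 + 5.84*k - 1.75)^2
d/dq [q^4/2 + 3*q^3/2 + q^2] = q*(4*q^2 + 9*q + 4)/2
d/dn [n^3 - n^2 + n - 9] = 3*n^2 - 2*n + 1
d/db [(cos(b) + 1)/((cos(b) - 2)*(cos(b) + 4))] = (cos(b)^2 + 2*cos(b) + 10)*sin(b)/((cos(b) - 2)^2*(cos(b) + 4)^2)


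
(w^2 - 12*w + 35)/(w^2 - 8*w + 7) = (w - 5)/(w - 1)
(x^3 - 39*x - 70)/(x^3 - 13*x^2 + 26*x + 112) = (x + 5)/(x - 8)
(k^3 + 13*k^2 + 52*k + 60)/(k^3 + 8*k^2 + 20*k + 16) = (k^2 + 11*k + 30)/(k^2 + 6*k + 8)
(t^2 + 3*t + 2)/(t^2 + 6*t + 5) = (t + 2)/(t + 5)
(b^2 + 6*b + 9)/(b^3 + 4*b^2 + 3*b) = (b + 3)/(b*(b + 1))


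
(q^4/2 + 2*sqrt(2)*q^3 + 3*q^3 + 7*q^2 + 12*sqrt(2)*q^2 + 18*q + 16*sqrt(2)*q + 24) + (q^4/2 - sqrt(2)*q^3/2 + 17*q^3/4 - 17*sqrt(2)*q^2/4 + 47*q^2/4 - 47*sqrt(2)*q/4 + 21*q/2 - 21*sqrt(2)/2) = q^4 + 3*sqrt(2)*q^3/2 + 29*q^3/4 + 31*sqrt(2)*q^2/4 + 75*q^2/4 + 17*sqrt(2)*q/4 + 57*q/2 - 21*sqrt(2)/2 + 24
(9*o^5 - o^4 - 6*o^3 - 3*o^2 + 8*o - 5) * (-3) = -27*o^5 + 3*o^4 + 18*o^3 + 9*o^2 - 24*o + 15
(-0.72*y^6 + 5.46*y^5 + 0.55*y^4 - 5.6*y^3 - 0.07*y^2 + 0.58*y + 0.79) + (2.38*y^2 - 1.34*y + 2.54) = -0.72*y^6 + 5.46*y^5 + 0.55*y^4 - 5.6*y^3 + 2.31*y^2 - 0.76*y + 3.33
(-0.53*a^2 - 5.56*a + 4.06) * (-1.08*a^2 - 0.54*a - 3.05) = 0.5724*a^4 + 6.291*a^3 + 0.2341*a^2 + 14.7656*a - 12.383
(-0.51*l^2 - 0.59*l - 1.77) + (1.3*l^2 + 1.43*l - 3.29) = 0.79*l^2 + 0.84*l - 5.06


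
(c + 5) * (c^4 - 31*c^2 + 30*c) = c^5 + 5*c^4 - 31*c^3 - 125*c^2 + 150*c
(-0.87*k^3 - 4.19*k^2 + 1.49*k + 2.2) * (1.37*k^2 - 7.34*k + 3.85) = -1.1919*k^5 + 0.645499999999998*k^4 + 29.4464*k^3 - 24.0541*k^2 - 10.4115*k + 8.47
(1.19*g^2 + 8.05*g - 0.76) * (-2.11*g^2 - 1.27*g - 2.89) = -2.5109*g^4 - 18.4968*g^3 - 12.059*g^2 - 22.2993*g + 2.1964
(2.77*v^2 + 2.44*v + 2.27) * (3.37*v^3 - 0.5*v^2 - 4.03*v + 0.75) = 9.3349*v^5 + 6.8378*v^4 - 4.7332*v^3 - 8.8907*v^2 - 7.3181*v + 1.7025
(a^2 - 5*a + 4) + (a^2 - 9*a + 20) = 2*a^2 - 14*a + 24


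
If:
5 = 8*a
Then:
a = 5/8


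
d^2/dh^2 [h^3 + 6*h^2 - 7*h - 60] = 6*h + 12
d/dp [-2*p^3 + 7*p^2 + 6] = 2*p*(7 - 3*p)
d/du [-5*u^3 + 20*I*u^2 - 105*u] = -15*u^2 + 40*I*u - 105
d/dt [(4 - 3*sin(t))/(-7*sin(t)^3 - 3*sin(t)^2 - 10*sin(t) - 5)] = (-42*sin(t)^3 + 75*sin(t)^2 + 24*sin(t) + 55)*cos(t)/(7*sin(t)^3 + 3*sin(t)^2 + 10*sin(t) + 5)^2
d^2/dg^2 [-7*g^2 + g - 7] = -14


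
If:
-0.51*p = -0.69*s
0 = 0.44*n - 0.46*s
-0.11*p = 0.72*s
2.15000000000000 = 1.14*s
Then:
No Solution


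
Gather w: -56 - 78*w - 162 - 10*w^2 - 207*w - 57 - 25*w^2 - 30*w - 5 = -35*w^2 - 315*w - 280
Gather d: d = d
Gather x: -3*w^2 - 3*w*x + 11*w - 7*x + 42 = -3*w^2 + 11*w + x*(-3*w - 7) + 42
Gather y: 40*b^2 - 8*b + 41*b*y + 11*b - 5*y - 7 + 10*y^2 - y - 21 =40*b^2 + 3*b + 10*y^2 + y*(41*b - 6) - 28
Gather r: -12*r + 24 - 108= -12*r - 84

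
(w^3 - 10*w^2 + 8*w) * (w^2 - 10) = w^5 - 10*w^4 - 2*w^3 + 100*w^2 - 80*w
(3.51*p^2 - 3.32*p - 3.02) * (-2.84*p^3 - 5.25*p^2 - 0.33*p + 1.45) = -9.9684*p^5 - 8.9987*p^4 + 24.8485*p^3 + 22.0401*p^2 - 3.8174*p - 4.379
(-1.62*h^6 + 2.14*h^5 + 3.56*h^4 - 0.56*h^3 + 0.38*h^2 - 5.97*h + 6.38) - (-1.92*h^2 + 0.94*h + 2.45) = -1.62*h^6 + 2.14*h^5 + 3.56*h^4 - 0.56*h^3 + 2.3*h^2 - 6.91*h + 3.93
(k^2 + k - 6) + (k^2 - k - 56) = 2*k^2 - 62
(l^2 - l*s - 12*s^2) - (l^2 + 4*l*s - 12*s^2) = -5*l*s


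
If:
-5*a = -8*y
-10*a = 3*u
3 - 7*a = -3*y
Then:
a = 24/41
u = -80/41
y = 15/41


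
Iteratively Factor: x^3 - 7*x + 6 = (x + 3)*(x^2 - 3*x + 2) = (x - 1)*(x + 3)*(x - 2)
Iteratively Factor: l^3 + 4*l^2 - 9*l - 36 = (l - 3)*(l^2 + 7*l + 12) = (l - 3)*(l + 4)*(l + 3)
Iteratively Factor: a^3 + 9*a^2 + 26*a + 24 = (a + 2)*(a^2 + 7*a + 12) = (a + 2)*(a + 3)*(a + 4)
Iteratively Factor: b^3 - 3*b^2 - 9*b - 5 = (b + 1)*(b^2 - 4*b - 5) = (b + 1)^2*(b - 5)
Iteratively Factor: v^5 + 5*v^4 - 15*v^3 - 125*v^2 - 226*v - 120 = (v + 1)*(v^4 + 4*v^3 - 19*v^2 - 106*v - 120) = (v - 5)*(v + 1)*(v^3 + 9*v^2 + 26*v + 24) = (v - 5)*(v + 1)*(v + 3)*(v^2 + 6*v + 8) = (v - 5)*(v + 1)*(v + 2)*(v + 3)*(v + 4)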